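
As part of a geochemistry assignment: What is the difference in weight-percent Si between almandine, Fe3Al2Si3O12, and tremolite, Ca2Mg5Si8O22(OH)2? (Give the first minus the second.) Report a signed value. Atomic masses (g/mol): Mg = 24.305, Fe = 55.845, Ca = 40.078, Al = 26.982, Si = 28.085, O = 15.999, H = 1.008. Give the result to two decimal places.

Si in Fe3Al2Si3O12: molar mass 497.742 g/mol; 3×28.085 = 84.255 g → 16.93 wt%.
Si in Ca2Mg5Si8O22(OH)2: molar mass 812.353 g/mol; 8×28.085 = 224.680 g → 27.66 wt%.
Difference = 16.93 − 27.66 = -10.73 percentage points.

-10.73 percentage points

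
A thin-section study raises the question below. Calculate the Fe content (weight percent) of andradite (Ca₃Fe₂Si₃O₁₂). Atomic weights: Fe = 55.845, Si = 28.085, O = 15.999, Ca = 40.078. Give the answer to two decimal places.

M(Ca₃Fe₂Si₃O₁₂) = 508.167 g/mol.
Fe contributes 2 × 55.845 = 111.690 g per mole.
111.690/508.167 = 0.2198 → 21.98%.

21.98 weight percent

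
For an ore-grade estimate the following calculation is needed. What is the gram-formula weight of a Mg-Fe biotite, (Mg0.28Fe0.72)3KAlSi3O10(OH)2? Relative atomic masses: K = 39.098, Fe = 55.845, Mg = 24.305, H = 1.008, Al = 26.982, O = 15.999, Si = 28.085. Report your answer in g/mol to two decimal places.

Mg: 0.84 × 24.305 = 20.4162
Fe: 2.16 × 55.845 = 120.6252
K: 1 × 39.098 = 39.0980
Al: 1 × 26.982 = 26.9820
Si: 3 × 28.085 = 84.2550
O: 12 × 15.999 = 191.9880
H: 2 × 1.008 = 2.0160
Summing the contributions gives the formula mass.

485.38 g/mol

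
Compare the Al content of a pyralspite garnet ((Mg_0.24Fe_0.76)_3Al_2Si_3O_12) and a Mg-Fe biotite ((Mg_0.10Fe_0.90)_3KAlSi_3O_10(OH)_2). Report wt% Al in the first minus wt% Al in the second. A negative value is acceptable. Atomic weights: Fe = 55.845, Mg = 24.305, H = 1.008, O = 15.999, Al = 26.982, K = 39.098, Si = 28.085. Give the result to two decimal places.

Al in (Mg_0.24Fe_0.76)_3Al_2Si_3O_12: molar mass 475.033 g/mol; 2×26.982 = 53.964 g → 11.36 wt%.
Al in (Mg_0.10Fe_0.90)_3KAlSi_3O_10(OH)_2: molar mass 502.412 g/mol; 1×26.982 = 26.982 g → 5.37 wt%.
Difference = 11.36 − 5.37 = 5.99 percentage points.

5.99 percentage points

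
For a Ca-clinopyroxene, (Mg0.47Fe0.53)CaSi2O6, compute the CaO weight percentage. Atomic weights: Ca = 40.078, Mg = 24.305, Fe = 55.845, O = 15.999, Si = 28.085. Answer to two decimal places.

Molar mass of (Mg0.47Fe0.53)CaSi2O6 = 0.47*24.305 + 0.53*55.845 + 1*40.078 + 2*28.085 + 6*15.999 = 233.263 g/mol.
Each formula unit contains 1 Ca, equivalent to 1/1 = 1.0000 mol CaO.
M(CaO) = 1×40.078 + 1×15.999 = 56.077 g/mol.
Mass of CaO per formula unit = 1.0000 × 56.077 = 56.077 g.
CaO wt% = 56.077 / 233.263 × 100 = 24.04%.

24.04 wt%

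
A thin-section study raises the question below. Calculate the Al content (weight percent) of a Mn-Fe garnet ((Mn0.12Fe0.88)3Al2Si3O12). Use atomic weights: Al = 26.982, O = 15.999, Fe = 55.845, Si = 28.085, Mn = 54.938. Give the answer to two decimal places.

10.85 weight percent

Molar mass of (Mn0.12Fe0.88)3Al2Si3O12: 0.36·54.938 + 2.64·55.845 + 2·26.982 + 3·28.085 + 12·15.999 = 497.415 g/mol.
Mass of Al per formula unit: 2 × 26.982 = 53.964 g.
Weight fraction Al = 53.964 / 497.415 = 0.1085.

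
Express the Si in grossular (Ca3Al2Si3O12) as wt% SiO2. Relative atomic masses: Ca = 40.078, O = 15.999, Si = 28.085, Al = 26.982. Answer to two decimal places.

Molar mass of Ca3Al2Si3O12 = 3×40.078 + 2×26.982 + 3×28.085 + 12×15.999 = 450.441 g/mol.
Each formula unit contains 3 Si, equivalent to 3/1 = 3.0000 mol SiO2.
M(SiO2) = 1×28.085 + 2×15.999 = 60.083 g/mol.
Mass of SiO2 per formula unit = 3.0000 × 60.083 = 180.249 g.
SiO2 wt% = 180.249 / 450.441 × 100 = 40.02%.

40.02 wt%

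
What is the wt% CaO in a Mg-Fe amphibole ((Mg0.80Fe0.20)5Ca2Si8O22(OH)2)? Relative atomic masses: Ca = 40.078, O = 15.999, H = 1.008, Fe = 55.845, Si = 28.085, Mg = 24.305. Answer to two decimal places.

M((Mg0.80Fe0.20)5Ca2Si8O22(OH)2) = 843.893 g/mol; M(CaO) = 56.077 g/mol.
Moles CaO per formula unit = 2 Ca ÷ 1 = 2.0000.
CaO fraction = (2.0000 × 56.077) / 843.893 = 112.154/843.893 = 0.1329.

13.29 wt%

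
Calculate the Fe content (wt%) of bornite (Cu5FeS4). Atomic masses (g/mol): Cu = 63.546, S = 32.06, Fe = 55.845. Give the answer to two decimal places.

11.13 wt%

Molar mass of Cu5FeS4: 5×63.546 + 1×55.845 + 4×32.06 = 501.815 g/mol.
Mass of Fe per formula unit: 1 × 55.845 = 55.845 g.
Weight fraction Fe = 55.845 / 501.815 = 0.1113.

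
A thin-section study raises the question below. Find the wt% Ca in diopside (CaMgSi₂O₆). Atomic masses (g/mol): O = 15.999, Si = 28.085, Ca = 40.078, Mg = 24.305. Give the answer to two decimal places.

18.51 weight percent

M(CaMgSi₂O₆) = 216.547 g/mol.
Ca contributes 1 × 40.078 = 40.078 g per mole.
40.078/216.547 = 0.1851 → 18.51%.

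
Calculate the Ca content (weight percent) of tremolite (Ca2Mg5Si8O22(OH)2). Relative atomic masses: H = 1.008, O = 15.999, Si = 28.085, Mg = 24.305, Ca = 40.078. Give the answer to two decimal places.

9.87 weight percent

M(Ca2Mg5Si8O22(OH)2) = 812.353 g/mol.
Ca contributes 2 × 40.078 = 80.156 g per mole.
80.156/812.353 = 0.0987 → 9.87%.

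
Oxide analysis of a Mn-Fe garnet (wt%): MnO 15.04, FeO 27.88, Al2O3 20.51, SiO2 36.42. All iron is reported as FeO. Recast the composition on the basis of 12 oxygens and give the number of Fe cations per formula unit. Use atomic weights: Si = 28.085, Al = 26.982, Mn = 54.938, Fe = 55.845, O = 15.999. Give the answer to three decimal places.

1.928 Fe apfu

15.04 wt% MnO ÷ 70.937 g/mol = 0.21202 mol, giving 0.21202 Mn and 0.21202 O.
27.88 wt% FeO ÷ 71.844 g/mol = 0.38806 mol, giving 0.38806 Fe and 0.38806 O.
20.51 wt% Al2O3 ÷ 101.961 g/mol = 0.20116 mol, giving 0.40232 Al and 0.60348 O.
36.42 wt% SiO2 ÷ 60.083 g/mol = 0.60616 mol, giving 0.60616 Si and 1.21232 O.
Oxygen sums to 2.41588; scaling by 12/2.41588 = 4.96713 puts the formula on 12 O.
Fe: 0.38806 × 4.96713 = 1.928 atoms per formula unit.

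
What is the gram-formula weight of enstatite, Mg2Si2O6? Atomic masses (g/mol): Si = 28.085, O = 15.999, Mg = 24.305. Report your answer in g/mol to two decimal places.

M = 2·24.305 + 2·28.085 + 6·15.999

200.77 g/mol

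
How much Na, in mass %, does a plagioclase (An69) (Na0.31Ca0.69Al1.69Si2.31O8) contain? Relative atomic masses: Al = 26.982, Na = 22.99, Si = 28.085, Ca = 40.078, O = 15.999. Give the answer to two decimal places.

Molar mass of Na0.31Ca0.69Al1.69Si2.31O8: 0.31×22.99 + 0.69×40.078 + 1.69×26.982 + 2.31×28.085 + 8×15.999 = 273.249 g/mol.
Mass of Na per formula unit: 0.31 × 22.99 = 7.127 g.
Weight fraction Na = 7.127 / 273.249 = 0.0261.

2.61 mass %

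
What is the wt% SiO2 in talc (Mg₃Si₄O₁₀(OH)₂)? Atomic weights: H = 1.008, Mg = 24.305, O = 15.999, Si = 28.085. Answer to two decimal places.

63.37 wt%

Molar mass of Mg₃Si₄O₁₀(OH)₂ = 3*24.305 + 4*28.085 + 12*15.999 + 2*1.008 = 379.259 g/mol.
Each formula unit contains 4 Si, equivalent to 4/1 = 4.0000 mol SiO2.
M(SiO2) = 1×28.085 + 2×15.999 = 60.083 g/mol.
Mass of SiO2 per formula unit = 4.0000 × 60.083 = 240.332 g.
SiO2 wt% = 240.332 / 379.259 × 100 = 63.37%.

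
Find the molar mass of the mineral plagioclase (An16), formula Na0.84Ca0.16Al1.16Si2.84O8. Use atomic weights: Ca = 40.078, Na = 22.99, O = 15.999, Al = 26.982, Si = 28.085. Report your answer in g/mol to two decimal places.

264.78 g/mol

M = 0.84(22.99) + 0.16(40.078) + 1.16(26.982) + 2.84(28.085) + 8(15.999)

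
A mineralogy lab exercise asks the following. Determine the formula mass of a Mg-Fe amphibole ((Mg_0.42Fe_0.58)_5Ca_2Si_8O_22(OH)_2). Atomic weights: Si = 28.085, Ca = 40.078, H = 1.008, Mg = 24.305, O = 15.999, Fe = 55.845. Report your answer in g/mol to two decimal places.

The formula mass is the sum 2.10×24.305 + 2.90×55.845 + 2×40.078 + 8×28.085 + 24×15.999 + 2×1.008.

903.82 g/mol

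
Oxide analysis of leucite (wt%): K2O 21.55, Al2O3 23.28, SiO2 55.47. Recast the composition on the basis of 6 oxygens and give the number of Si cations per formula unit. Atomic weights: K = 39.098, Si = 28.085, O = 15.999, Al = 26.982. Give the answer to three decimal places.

K2O (M=94.195): mol = 0.22878; K = 0.45756, O = 0.22878.
Al2O3 (M=101.961): mol = 0.22832; Al = 0.45664, O = 0.68496.
SiO2 (M=60.083): mol = 0.92322; Si = 0.92322, O = 1.84644.
ΣO = 2.76018; factor = 6/ΣO = 2.17377.
Si apfu = 0.92322 × 2.17377 = 2.007.

2.007 Si apfu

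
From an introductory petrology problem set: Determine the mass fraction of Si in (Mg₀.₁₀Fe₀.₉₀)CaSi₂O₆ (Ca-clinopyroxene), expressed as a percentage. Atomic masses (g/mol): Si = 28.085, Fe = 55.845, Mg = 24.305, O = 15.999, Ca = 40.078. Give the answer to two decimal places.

22.93 weight percent

M((Mg₀.₁₀Fe₀.₉₀)CaSi₂O₆) = 244.933 g/mol.
Si contributes 2 × 28.085 = 56.170 g per mole.
56.170/244.933 = 0.2293 → 22.93%.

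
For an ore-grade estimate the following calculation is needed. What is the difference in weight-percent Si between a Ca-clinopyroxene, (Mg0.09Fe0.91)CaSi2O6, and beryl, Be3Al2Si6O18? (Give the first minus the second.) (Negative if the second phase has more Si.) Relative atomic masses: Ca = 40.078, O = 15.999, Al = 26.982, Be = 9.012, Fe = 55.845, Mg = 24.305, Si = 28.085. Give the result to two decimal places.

Si in (Mg0.09Fe0.91)CaSi2O6: molar mass 245.248 g/mol; 2×28.085 = 56.170 g → 22.90 wt%.
Si in Be3Al2Si6O18: molar mass 537.492 g/mol; 6×28.085 = 168.510 g → 31.35 wt%.
Difference = 22.90 − 31.35 = -8.45 percentage points.

-8.45 percentage points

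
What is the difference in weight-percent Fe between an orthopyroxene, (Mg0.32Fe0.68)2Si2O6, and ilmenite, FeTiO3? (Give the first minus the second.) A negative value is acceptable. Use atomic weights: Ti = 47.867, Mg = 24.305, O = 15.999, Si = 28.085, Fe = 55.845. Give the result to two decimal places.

-5.64 percentage points

M((Mg0.32Fe0.68)2Si2O6) = 243.668 g/mol, so wt% Fe = 75.949/243.668 × 100 = 31.17%.
M(FeTiO3) = 151.709 g/mol, so wt% Fe = 55.845/151.709 × 100 = 36.81%.
31.17 − 36.81 = -5.64 pp.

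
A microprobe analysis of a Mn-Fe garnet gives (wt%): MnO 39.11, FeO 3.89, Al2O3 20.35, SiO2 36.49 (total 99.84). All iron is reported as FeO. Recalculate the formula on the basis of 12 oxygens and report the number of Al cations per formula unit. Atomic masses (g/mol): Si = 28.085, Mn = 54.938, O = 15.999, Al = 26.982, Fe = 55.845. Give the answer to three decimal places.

1.980 Al apfu

MnO: 39.11/70.937 = 0.55133 mol → 0.55133 mol Mn, 0.55133 mol O.
FeO: 3.89/71.844 = 0.05415 mol → 0.05415 mol Fe, 0.05415 mol O.
Al2O3: 20.35/101.961 = 0.19959 mol → 0.39918 mol Al, 0.59877 mol O.
SiO2: 36.49/60.083 = 0.60733 mol → 0.60733 mol Si, 1.21466 mol O.
Total oxygen = 2.41891 mol. Normalization factor = 12/2.41891 = 4.96091.
Al per 12 O = 0.39918 × 4.96091 = 1.980.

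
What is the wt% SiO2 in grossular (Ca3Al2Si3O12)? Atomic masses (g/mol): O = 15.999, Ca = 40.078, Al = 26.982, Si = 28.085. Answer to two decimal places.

Formula mass = 450.441 g/mol.
3 Si → 3.0000 mol SiO2 per formula unit; M(SiO2) = 60.083, so SiO2 mass = 180.249 g.
180.249/450.441 × 100 = 40.02 wt%.

40.02 wt%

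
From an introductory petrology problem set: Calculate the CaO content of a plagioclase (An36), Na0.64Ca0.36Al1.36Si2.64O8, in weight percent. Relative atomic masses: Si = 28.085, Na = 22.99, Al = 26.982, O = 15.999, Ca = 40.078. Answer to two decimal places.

Molar mass of Na0.64Ca0.36Al1.36Si2.64O8 = 0.64*22.99 + 0.36*40.078 + 1.36*26.982 + 2.64*28.085 + 8*15.999 = 267.974 g/mol.
Each formula unit contains 0.36 Ca, equivalent to 0.36/1 = 0.3600 mol CaO.
M(CaO) = 1×40.078 + 1×15.999 = 56.077 g/mol.
Mass of CaO per formula unit = 0.3600 × 56.077 = 20.188 g.
CaO wt% = 20.188 / 267.974 × 100 = 7.53%.

7.53 wt%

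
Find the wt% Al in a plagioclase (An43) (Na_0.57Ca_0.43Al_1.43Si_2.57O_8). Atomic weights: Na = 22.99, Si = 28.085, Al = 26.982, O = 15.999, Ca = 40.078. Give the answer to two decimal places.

Molar mass of Na_0.57Ca_0.43Al_1.43Si_2.57O_8: 0.57*22.99 + 0.43*40.078 + 1.43*26.982 + 2.57*28.085 + 8*15.999 = 269.093 g/mol.
Mass of Al per formula unit: 1.43 × 26.982 = 38.584 g.
Weight fraction Al = 38.584 / 269.093 = 0.1434.

14.34 wt%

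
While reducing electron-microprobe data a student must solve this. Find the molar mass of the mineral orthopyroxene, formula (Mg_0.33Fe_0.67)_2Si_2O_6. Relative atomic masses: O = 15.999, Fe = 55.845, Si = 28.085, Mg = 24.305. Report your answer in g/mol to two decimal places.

243.04 g/mol

Mg: 0.66 × 24.305 = 16.0413
Fe: 1.34 × 55.845 = 74.8323
Si: 2 × 28.085 = 56.1700
O: 6 × 15.999 = 95.9940
Summing the contributions gives the formula mass.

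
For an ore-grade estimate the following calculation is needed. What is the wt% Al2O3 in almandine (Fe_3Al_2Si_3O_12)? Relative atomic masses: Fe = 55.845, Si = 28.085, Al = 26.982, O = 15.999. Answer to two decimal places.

Formula mass = 497.742 g/mol.
2 Al → 1.0000 mol Al2O3 per formula unit; M(Al2O3) = 101.961, so Al2O3 mass = 101.961 g.
101.961/497.742 × 100 = 20.48 wt%.

20.48 wt%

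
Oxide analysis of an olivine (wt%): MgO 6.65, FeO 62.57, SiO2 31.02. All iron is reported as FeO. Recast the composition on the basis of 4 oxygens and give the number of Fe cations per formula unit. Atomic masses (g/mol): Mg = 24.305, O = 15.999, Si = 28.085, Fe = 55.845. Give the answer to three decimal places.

1.684 Fe apfu

MgO (M=40.304): mol = 0.16500; Mg = 0.16500, O = 0.16500.
FeO (M=71.844): mol = 0.87091; Fe = 0.87091, O = 0.87091.
SiO2 (M=60.083): mol = 0.51629; Si = 0.51629, O = 1.03258.
ΣO = 2.06849; factor = 4/ΣO = 1.93378.
Fe apfu = 0.87091 × 1.93378 = 1.684.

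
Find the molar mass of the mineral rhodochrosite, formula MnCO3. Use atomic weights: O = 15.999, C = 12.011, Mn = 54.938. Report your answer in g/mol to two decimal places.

114.95 g/mol

The formula mass is the sum 1·54.938 + 1·12.011 + 3·15.999.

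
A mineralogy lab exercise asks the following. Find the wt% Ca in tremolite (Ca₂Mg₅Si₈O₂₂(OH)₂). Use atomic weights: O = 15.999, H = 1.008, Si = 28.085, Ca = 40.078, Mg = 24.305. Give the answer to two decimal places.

9.87 wt%

Formula mass = 2×40.078 + 5×24.305 + 8×28.085 + 24×15.999 + 2×1.008 = 812.353 g/mol, of which 80.156 g is Ca.
So Ca makes up 80.156/812.353 = 0.0987 of the mass, i.e. 9.87%.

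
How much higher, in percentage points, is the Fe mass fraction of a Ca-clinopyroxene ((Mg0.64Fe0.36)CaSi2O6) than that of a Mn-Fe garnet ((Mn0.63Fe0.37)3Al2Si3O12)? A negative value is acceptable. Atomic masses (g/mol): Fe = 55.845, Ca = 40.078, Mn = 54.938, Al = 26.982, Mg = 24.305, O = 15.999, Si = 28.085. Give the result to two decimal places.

First mineral: 20.104 g Fe in 227.901 g formula = 8.82 wt% Fe.
Second mineral: 61.988 g Fe in 496.028 g formula = 12.50 wt% Fe.
8.82% − 12.50% gives a difference of -3.68 percentage points.

-3.68 percentage points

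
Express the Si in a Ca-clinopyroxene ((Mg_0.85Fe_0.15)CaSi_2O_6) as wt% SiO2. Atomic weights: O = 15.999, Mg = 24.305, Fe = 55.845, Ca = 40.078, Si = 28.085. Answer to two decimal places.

54.31 wt%

Molar mass of (Mg_0.85Fe_0.15)CaSi_2O_6 = 0.85*24.305 + 0.15*55.845 + 1*40.078 + 2*28.085 + 6*15.999 = 221.278 g/mol.
Each formula unit contains 2 Si, equivalent to 2/1 = 2.0000 mol SiO2.
M(SiO2) = 1×28.085 + 2×15.999 = 60.083 g/mol.
Mass of SiO2 per formula unit = 2.0000 × 60.083 = 120.166 g.
SiO2 wt% = 120.166 / 221.278 × 100 = 54.31%.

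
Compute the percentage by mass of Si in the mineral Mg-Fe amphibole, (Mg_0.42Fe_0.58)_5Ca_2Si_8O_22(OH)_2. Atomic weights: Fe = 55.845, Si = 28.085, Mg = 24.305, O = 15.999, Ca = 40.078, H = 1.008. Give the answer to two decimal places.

Formula mass = 2.10·24.305 + 2.90·55.845 + 2·40.078 + 8·28.085 + 24·15.999 + 2·1.008 = 903.819 g/mol, of which 224.680 g is Si.
So Si makes up 224.680/903.819 = 0.2486 of the mass, i.e. 24.86%.

24.86 mass %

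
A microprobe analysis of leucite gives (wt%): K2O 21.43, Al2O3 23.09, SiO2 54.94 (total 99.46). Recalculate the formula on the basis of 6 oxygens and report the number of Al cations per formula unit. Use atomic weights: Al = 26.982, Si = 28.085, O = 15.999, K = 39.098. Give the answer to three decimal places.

K2O (M=94.195): mol = 0.22751; K = 0.45502, O = 0.22751.
Al2O3 (M=101.961): mol = 0.22646; Al = 0.45292, O = 0.67938.
SiO2 (M=60.083): mol = 0.91440; Si = 0.91440, O = 1.82880.
ΣO = 2.73569; factor = 6/ΣO = 2.19323.
Al apfu = 0.45292 × 2.19323 = 0.993.

0.993 Al apfu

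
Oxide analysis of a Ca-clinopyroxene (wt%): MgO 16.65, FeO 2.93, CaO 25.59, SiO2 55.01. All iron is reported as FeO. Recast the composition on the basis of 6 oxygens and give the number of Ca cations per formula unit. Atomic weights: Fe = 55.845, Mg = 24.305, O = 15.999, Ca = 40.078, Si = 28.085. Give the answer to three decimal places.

0.999 Ca apfu

MgO (M=40.304): mol = 0.41311; Mg = 0.41311, O = 0.41311.
FeO (M=71.844): mol = 0.04078; Fe = 0.04078, O = 0.04078.
CaO (M=56.077): mol = 0.45634; Ca = 0.45634, O = 0.45634.
SiO2 (M=60.083): mol = 0.91557; Si = 0.91557, O = 1.83114.
ΣO = 2.74137; factor = 6/ΣO = 2.18869.
Ca apfu = 0.45634 × 2.18869 = 0.999.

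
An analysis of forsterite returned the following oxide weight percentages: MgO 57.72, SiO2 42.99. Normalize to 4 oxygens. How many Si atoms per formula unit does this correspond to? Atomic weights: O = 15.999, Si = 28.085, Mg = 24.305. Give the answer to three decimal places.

57.72 wt% MgO ÷ 40.304 g/mol = 1.43212 mol, giving 1.43212 Mg and 1.43212 O.
42.99 wt% SiO2 ÷ 60.083 g/mol = 0.71551 mol, giving 0.71551 Si and 1.43102 O.
Oxygen sums to 2.86314; scaling by 4/2.86314 = 1.39707 puts the formula on 4 O.
Si: 0.71551 × 1.39707 = 1.000 atoms per formula unit.

1.000 Si apfu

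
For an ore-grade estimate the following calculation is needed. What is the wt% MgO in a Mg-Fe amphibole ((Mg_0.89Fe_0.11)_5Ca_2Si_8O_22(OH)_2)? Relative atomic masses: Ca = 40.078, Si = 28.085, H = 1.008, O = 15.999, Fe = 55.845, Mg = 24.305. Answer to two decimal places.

M((Mg_0.89Fe_0.11)_5Ca_2Si_8O_22(OH)_2) = 829.700 g/mol; M(MgO) = 40.304 g/mol.
Moles MgO per formula unit = 4.45 Mg ÷ 1 = 4.4500.
MgO fraction = (4.4500 × 40.304) / 829.700 = 179.353/829.700 = 0.2162.

21.62 wt%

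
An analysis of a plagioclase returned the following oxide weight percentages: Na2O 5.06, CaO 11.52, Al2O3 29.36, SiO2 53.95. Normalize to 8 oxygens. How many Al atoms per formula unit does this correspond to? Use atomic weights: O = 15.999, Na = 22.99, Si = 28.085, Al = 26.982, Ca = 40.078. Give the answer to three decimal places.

1.563 Al apfu

5.06 wt% Na2O ÷ 61.979 g/mol = 0.08164 mol, giving 0.16328 Na and 0.08164 O.
11.52 wt% CaO ÷ 56.077 g/mol = 0.20543 mol, giving 0.20543 Ca and 0.20543 O.
29.36 wt% Al2O3 ÷ 101.961 g/mol = 0.28795 mol, giving 0.57590 Al and 0.86385 O.
53.95 wt% SiO2 ÷ 60.083 g/mol = 0.89792 mol, giving 0.89792 Si and 1.79584 O.
Oxygen sums to 2.94676; scaling by 8/2.94676 = 2.71485 puts the formula on 8 O.
Al: 0.57590 × 2.71485 = 1.563 atoms per formula unit.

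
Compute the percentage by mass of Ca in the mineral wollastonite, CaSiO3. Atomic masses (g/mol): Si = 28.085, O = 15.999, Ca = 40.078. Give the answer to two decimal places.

M(CaSiO3) = 116.160 g/mol.
Ca contributes 1 × 40.078 = 40.078 g per mole.
40.078/116.160 = 0.3450 → 34.50%.

34.50 wt%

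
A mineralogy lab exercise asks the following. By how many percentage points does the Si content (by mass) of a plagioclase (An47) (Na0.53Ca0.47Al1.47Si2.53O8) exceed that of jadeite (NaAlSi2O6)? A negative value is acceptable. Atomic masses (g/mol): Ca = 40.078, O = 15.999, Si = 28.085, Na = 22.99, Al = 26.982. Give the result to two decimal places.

-1.45 percentage points

Si in Na0.53Ca0.47Al1.47Si2.53O8: molar mass 269.732 g/mol; 2.53×28.085 = 71.055 g → 26.34 wt%.
Si in NaAlSi2O6: molar mass 202.136 g/mol; 2×28.085 = 56.170 g → 27.79 wt%.
Difference = 26.34 − 27.79 = -1.45 percentage points.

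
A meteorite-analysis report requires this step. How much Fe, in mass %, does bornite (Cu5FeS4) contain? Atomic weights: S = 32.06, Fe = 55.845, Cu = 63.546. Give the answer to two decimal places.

M(Cu5FeS4) = 501.815 g/mol.
Fe contributes 1 × 55.845 = 55.845 g per mole.
55.845/501.815 = 0.1113 → 11.13%.

11.13 mass %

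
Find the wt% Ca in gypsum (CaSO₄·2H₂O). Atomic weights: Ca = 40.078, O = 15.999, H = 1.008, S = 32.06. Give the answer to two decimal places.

Molar mass of CaSO₄·2H₂O: 1×40.078 + 1×32.06 + 6×15.999 + 4×1.008 = 172.164 g/mol.
Mass of Ca per formula unit: 1 × 40.078 = 40.078 g.
Weight fraction Ca = 40.078 / 172.164 = 0.2328.

23.28 mass %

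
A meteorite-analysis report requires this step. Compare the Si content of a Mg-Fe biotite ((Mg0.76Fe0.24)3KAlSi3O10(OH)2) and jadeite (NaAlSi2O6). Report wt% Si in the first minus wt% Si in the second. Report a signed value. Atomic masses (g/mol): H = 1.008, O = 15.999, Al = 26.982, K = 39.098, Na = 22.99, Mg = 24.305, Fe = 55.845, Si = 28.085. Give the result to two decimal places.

M((Mg0.76Fe0.24)3KAlSi3O10(OH)2) = 439.963 g/mol, so wt% Si = 84.255/439.963 × 100 = 19.15%.
M(NaAlSi2O6) = 202.136 g/mol, so wt% Si = 56.170/202.136 × 100 = 27.79%.
19.15 − 27.79 = -8.64 pp.

-8.64 percentage points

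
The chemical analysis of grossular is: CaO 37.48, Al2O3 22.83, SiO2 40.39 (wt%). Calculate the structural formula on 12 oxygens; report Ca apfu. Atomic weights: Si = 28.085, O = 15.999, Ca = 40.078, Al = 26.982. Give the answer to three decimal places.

CaO: 37.48/56.077 = 0.66837 mol → 0.66837 mol Ca, 0.66837 mol O.
Al2O3: 22.83/101.961 = 0.22391 mol → 0.44782 mol Al, 0.67173 mol O.
SiO2: 40.39/60.083 = 0.67224 mol → 0.67224 mol Si, 1.34448 mol O.
Total oxygen = 2.68458 mol. Normalization factor = 12/2.68458 = 4.46997.
Ca per 12 O = 0.66837 × 4.46997 = 2.988.

2.988 Ca apfu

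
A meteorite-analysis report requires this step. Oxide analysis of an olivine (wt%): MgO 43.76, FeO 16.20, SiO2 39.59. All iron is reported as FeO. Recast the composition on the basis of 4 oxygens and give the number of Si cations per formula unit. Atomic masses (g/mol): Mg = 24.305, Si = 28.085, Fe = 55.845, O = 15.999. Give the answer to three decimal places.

1.003 Si apfu

43.76 wt% MgO ÷ 40.304 g/mol = 1.08575 mol, giving 1.08575 Mg and 1.08575 O.
16.20 wt% FeO ÷ 71.844 g/mol = 0.22549 mol, giving 0.22549 Fe and 0.22549 O.
39.59 wt% SiO2 ÷ 60.083 g/mol = 0.65892 mol, giving 0.65892 Si and 1.31784 O.
Oxygen sums to 2.62908; scaling by 4/2.62908 = 1.52144 puts the formula on 4 O.
Si: 0.65892 × 1.52144 = 1.003 atoms per formula unit.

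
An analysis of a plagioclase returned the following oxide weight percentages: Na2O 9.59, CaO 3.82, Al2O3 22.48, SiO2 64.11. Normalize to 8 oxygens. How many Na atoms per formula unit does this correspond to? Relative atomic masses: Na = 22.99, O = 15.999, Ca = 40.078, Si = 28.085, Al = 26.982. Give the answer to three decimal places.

0.820 Na apfu

9.59 wt% Na2O ÷ 61.979 g/mol = 0.15473 mol, giving 0.30946 Na and 0.15473 O.
3.82 wt% CaO ÷ 56.077 g/mol = 0.06812 mol, giving 0.06812 Ca and 0.06812 O.
22.48 wt% Al2O3 ÷ 101.961 g/mol = 0.22048 mol, giving 0.44096 Al and 0.66144 O.
64.11 wt% SiO2 ÷ 60.083 g/mol = 1.06702 mol, giving 1.06702 Si and 2.13404 O.
Oxygen sums to 3.01833; scaling by 8/3.01833 = 2.65047 puts the formula on 8 O.
Na: 0.30946 × 2.65047 = 0.820 atoms per formula unit.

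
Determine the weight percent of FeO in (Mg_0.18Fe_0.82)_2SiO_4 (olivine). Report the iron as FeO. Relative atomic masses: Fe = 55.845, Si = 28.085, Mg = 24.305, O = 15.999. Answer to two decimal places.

61.23 wt%

Formula mass = 192.417 g/mol.
1.64 Fe → 1.6400 mol FeO per formula unit; M(FeO) = 71.844, so FeO mass = 117.824 g.
117.824/192.417 × 100 = 61.23 wt%.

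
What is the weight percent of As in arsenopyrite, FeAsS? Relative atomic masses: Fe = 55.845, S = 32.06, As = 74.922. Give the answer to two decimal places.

46.01 wt%

Formula mass = 1*55.845 + 1*74.922 + 1*32.06 = 162.827 g/mol, of which 74.922 g is As.
So As makes up 74.922/162.827 = 0.4601 of the mass, i.e. 46.01%.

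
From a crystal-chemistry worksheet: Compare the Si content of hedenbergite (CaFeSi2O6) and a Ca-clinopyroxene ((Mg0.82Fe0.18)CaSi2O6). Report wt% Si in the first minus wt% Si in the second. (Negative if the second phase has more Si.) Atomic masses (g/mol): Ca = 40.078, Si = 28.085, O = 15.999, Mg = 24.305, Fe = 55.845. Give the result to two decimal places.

M(CaFeSi2O6) = 248.087 g/mol, so wt% Si = 56.170/248.087 × 100 = 22.64%.
M((Mg0.82Fe0.18)CaSi2O6) = 222.224 g/mol, so wt% Si = 56.170/222.224 × 100 = 25.28%.
22.64 − 25.28 = -2.64 pp.

-2.64 percentage points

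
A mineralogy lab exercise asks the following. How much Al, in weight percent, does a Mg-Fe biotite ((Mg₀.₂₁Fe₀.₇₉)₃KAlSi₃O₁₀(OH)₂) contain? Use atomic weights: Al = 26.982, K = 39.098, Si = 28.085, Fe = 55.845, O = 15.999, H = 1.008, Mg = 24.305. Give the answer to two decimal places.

Molar mass of (Mg₀.₂₁Fe₀.₇₉)₃KAlSi₃O₁₀(OH)₂: 0.63*24.305 + 2.37*55.845 + 1*39.098 + 1*26.982 + 3*28.085 + 12*15.999 + 2*1.008 = 492.004 g/mol.
Mass of Al per formula unit: 1 × 26.982 = 26.982 g.
Weight fraction Al = 26.982 / 492.004 = 0.0548.

5.48 weight percent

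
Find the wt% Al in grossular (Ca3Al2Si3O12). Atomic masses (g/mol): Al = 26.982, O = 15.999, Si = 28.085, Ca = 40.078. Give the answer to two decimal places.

Formula mass = 3*40.078 + 2*26.982 + 3*28.085 + 12*15.999 = 450.441 g/mol, of which 53.964 g is Al.
So Al makes up 53.964/450.441 = 0.1198 of the mass, i.e. 11.98%.

11.98 weight percent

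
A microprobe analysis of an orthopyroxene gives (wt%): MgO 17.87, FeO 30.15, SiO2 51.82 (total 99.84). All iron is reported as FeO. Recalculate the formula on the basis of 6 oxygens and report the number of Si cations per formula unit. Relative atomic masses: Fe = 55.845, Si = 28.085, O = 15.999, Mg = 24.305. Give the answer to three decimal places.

2.000 Si apfu

MgO: 17.87/40.304 = 0.44338 mol → 0.44338 mol Mg, 0.44338 mol O.
FeO: 30.15/71.844 = 0.41966 mol → 0.41966 mol Fe, 0.41966 mol O.
SiO2: 51.82/60.083 = 0.86247 mol → 0.86247 mol Si, 1.72494 mol O.
Total oxygen = 2.58798 mol. Normalization factor = 6/2.58798 = 2.31841.
Si per 6 O = 0.86247 × 2.31841 = 2.000.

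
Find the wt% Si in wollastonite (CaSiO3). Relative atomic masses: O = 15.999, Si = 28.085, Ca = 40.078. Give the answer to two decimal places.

Formula mass = 1×40.078 + 1×28.085 + 3×15.999 = 116.160 g/mol, of which 28.085 g is Si.
So Si makes up 28.085/116.160 = 0.2418 of the mass, i.e. 24.18%.

24.18 mass %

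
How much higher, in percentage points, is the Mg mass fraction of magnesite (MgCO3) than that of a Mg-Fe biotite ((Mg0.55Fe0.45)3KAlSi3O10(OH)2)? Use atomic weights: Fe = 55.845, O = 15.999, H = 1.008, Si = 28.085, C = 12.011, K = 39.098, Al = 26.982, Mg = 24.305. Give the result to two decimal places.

20.11 percentage points

Mg in MgCO3: molar mass 84.313 g/mol; 1×24.305 = 24.305 g → 28.83 wt%.
Mg in (Mg0.55Fe0.45)3KAlSi3O10(OH)2: molar mass 459.833 g/mol; 1.65×24.305 = 40.103 g → 8.72 wt%.
Difference = 28.83 − 8.72 = 20.11 percentage points.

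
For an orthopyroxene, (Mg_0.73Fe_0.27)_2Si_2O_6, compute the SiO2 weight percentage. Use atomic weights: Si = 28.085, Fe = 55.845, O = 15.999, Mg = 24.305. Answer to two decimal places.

M((Mg_0.73Fe_0.27)_2Si_2O_6) = 217.806 g/mol; M(SiO2) = 60.083 g/mol.
Moles SiO2 per formula unit = 2 Si ÷ 1 = 2.0000.
SiO2 fraction = (2.0000 × 60.083) / 217.806 = 120.166/217.806 = 0.5517.

55.17 wt%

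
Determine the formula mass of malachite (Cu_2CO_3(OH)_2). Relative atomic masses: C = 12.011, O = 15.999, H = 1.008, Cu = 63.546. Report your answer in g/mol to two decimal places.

221.11 g/mol

The formula mass is the sum 2(63.546) + 1(12.011) + 5(15.999) + 2(1.008).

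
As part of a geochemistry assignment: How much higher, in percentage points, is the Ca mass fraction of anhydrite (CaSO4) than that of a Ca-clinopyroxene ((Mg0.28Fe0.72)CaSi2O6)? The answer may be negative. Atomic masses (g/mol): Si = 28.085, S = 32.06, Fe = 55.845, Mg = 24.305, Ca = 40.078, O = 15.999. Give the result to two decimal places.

12.69 percentage points

Ca in CaSO4: molar mass 136.134 g/mol; 1×40.078 = 40.078 g → 29.44 wt%.
Ca in (Mg0.28Fe0.72)CaSi2O6: molar mass 239.256 g/mol; 1×40.078 = 40.078 g → 16.75 wt%.
Difference = 29.44 − 16.75 = 12.69 percentage points.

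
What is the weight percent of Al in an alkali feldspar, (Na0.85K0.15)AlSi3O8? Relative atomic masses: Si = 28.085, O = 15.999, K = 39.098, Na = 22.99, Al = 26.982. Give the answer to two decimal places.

Formula mass = 0.85×22.99 + 0.15×39.098 + 1×26.982 + 3×28.085 + 8×15.999 = 264.635 g/mol, of which 26.982 g is Al.
So Al makes up 26.982/264.635 = 0.1020 of the mass, i.e. 10.20%.

10.20 mass %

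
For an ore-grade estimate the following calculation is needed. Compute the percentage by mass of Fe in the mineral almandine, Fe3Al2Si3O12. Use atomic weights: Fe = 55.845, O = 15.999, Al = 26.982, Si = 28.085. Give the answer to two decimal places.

Formula mass = 3·55.845 + 2·26.982 + 3·28.085 + 12·15.999 = 497.742 g/mol, of which 167.535 g is Fe.
So Fe makes up 167.535/497.742 = 0.3366 of the mass, i.e. 33.66%.

33.66 wt%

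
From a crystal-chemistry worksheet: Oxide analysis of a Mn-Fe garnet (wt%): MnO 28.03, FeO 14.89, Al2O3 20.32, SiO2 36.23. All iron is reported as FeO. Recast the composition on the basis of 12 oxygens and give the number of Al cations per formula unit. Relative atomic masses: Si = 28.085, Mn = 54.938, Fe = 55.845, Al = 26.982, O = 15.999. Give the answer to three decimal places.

MnO: 28.03/70.937 = 0.39514 mol → 0.39514 mol Mn, 0.39514 mol O.
FeO: 14.89/71.844 = 0.20725 mol → 0.20725 mol Fe, 0.20725 mol O.
Al2O3: 20.32/101.961 = 0.19929 mol → 0.39858 mol Al, 0.59787 mol O.
SiO2: 36.23/60.083 = 0.60300 mol → 0.60300 mol Si, 1.20600 mol O.
Total oxygen = 2.40626 mol. Normalization factor = 12/2.40626 = 4.98699.
Al per 12 O = 0.39858 × 4.98699 = 1.988.

1.988 Al apfu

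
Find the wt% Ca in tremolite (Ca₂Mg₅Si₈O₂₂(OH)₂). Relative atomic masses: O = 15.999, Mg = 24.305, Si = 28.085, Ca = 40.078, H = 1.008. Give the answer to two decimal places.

9.87 mass %

M(Ca₂Mg₅Si₈O₂₂(OH)₂) = 812.353 g/mol.
Ca contributes 2 × 40.078 = 80.156 g per mole.
80.156/812.353 = 0.0987 → 9.87%.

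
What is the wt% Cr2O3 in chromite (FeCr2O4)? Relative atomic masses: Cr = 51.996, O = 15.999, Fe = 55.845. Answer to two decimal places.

M(FeCr2O4) = 223.833 g/mol; M(Cr2O3) = 151.989 g/mol.
Moles Cr2O3 per formula unit = 2 Cr ÷ 2 = 1.0000.
Cr2O3 fraction = (1.0000 × 151.989) / 223.833 = 151.989/223.833 = 0.6790.

67.90 wt%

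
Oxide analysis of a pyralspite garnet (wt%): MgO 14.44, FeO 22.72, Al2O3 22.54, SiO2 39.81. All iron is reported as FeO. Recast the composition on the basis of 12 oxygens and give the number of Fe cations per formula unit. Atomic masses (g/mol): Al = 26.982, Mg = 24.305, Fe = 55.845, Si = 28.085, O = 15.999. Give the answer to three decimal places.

MgO (M=40.304): mol = 0.35828; Mg = 0.35828, O = 0.35828.
FeO (M=71.844): mol = 0.31624; Fe = 0.31624, O = 0.31624.
Al2O3 (M=101.961): mol = 0.22106; Al = 0.44212, O = 0.66318.
SiO2 (M=60.083): mol = 0.66258; Si = 0.66258, O = 1.32516.
ΣO = 2.66286; factor = 12/ΣO = 4.50643.
Fe apfu = 0.31624 × 4.50643 = 1.425.

1.425 Fe apfu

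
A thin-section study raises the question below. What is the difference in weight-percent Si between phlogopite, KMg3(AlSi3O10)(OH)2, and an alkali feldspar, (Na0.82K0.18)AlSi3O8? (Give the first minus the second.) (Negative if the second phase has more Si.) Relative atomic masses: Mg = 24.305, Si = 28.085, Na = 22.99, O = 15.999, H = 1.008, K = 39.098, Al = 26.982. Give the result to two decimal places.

-11.59 percentage points

Si in KMg3(AlSi3O10)(OH)2: molar mass 417.254 g/mol; 3×28.085 = 84.255 g → 20.19 wt%.
Si in (Na0.82K0.18)AlSi3O8: molar mass 265.118 g/mol; 3×28.085 = 84.255 g → 31.78 wt%.
Difference = 20.19 − 31.78 = -11.59 percentage points.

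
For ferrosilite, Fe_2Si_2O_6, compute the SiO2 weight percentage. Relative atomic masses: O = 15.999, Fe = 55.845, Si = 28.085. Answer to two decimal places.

M(Fe_2Si_2O_6) = 263.854 g/mol; M(SiO2) = 60.083 g/mol.
Moles SiO2 per formula unit = 2 Si ÷ 1 = 2.0000.
SiO2 fraction = (2.0000 × 60.083) / 263.854 = 120.166/263.854 = 0.4554.

45.54 wt%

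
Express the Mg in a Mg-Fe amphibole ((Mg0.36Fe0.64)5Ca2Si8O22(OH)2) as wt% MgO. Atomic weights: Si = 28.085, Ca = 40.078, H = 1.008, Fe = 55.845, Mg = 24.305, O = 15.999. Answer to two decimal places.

Formula mass = 913.281 g/mol.
1.80 Mg → 1.8000 mol MgO per formula unit; M(MgO) = 40.304, so MgO mass = 72.547 g.
72.547/913.281 × 100 = 7.94 wt%.

7.94 wt%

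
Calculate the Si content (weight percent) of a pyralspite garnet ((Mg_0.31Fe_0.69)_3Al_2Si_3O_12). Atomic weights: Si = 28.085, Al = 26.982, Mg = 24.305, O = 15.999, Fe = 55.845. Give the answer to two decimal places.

Molar mass of (Mg_0.31Fe_0.69)_3Al_2Si_3O_12: 0.93*24.305 + 2.07*55.845 + 2*26.982 + 3*28.085 + 12*15.999 = 468.410 g/mol.
Mass of Si per formula unit: 3 × 28.085 = 84.255 g.
Weight fraction Si = 84.255 / 468.410 = 0.1799.

17.99 weight percent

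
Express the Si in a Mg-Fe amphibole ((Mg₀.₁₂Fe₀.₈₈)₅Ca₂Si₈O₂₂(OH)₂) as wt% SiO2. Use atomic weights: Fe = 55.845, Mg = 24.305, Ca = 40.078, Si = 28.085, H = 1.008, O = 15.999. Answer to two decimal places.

50.54 wt%

M((Mg₀.₁₂Fe₀.₈₈)₅Ca₂Si₈O₂₂(OH)₂) = 951.129 g/mol; M(SiO2) = 60.083 g/mol.
Moles SiO2 per formula unit = 8 Si ÷ 1 = 8.0000.
SiO2 fraction = (8.0000 × 60.083) / 951.129 = 480.664/951.129 = 0.5054.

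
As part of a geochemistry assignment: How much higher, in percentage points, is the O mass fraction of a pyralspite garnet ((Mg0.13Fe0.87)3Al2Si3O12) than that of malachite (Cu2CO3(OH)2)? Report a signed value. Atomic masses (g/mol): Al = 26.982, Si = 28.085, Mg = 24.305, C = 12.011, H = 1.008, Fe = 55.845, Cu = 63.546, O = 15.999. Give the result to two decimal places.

M((Mg0.13Fe0.87)3Al2Si3O12) = 485.441 g/mol, so wt% O = 191.988/485.441 × 100 = 39.55%.
M(Cu2CO3(OH)2) = 221.114 g/mol, so wt% O = 79.995/221.114 × 100 = 36.18%.
39.55 − 36.18 = 3.37 pp.

3.37 percentage points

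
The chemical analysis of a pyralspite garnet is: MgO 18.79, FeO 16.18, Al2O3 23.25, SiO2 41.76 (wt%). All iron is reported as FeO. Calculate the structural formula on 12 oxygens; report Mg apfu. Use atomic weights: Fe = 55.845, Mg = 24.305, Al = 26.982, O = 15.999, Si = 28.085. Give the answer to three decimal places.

2.023 Mg apfu

MgO (M=40.304): mol = 0.46621; Mg = 0.46621, O = 0.46621.
FeO (M=71.844): mol = 0.22521; Fe = 0.22521, O = 0.22521.
Al2O3 (M=101.961): mol = 0.22803; Al = 0.45606, O = 0.68409.
SiO2 (M=60.083): mol = 0.69504; Si = 0.69504, O = 1.39008.
ΣO = 2.76559; factor = 12/ΣO = 4.33904.
Mg apfu = 0.46621 × 4.33904 = 2.023.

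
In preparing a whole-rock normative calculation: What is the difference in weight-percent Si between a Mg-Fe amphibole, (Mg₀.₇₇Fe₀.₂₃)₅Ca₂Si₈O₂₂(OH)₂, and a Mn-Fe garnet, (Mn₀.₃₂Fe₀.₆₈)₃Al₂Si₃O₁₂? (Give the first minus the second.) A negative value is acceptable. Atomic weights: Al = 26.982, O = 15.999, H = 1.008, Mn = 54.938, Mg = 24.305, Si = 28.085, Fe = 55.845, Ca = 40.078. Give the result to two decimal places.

9.52 percentage points

M((Mg₀.₇₇Fe₀.₂₃)₅Ca₂Si₈O₂₂(OH)₂) = 848.624 g/mol, so wt% Si = 224.680/848.624 × 100 = 26.48%.
M((Mn₀.₃₂Fe₀.₆₈)₃Al₂Si₃O₁₂) = 496.871 g/mol, so wt% Si = 84.255/496.871 × 100 = 16.96%.
26.48 − 16.96 = 9.52 pp.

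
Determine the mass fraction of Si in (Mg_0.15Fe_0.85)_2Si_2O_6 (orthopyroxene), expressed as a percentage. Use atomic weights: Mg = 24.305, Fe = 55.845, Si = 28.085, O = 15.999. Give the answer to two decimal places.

22.08 wt%

Molar mass of (Mg_0.15Fe_0.85)_2Si_2O_6: 0.30*24.305 + 1.70*55.845 + 2*28.085 + 6*15.999 = 254.392 g/mol.
Mass of Si per formula unit: 2 × 28.085 = 56.170 g.
Weight fraction Si = 56.170 / 254.392 = 0.2208.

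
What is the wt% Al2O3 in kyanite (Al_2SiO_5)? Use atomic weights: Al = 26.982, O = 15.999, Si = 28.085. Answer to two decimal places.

62.92 wt%

Formula mass = 162.044 g/mol.
2 Al → 1.0000 mol Al2O3 per formula unit; M(Al2O3) = 101.961, so Al2O3 mass = 101.961 g.
101.961/162.044 × 100 = 62.92 wt%.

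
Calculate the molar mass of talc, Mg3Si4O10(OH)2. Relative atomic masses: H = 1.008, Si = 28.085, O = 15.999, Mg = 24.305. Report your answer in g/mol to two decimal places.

379.26 g/mol

Mg: 3 × 24.305 = 72.9150
Si: 4 × 28.085 = 112.3400
O: 12 × 15.999 = 191.9880
H: 2 × 1.008 = 2.0160
Summing the contributions gives the formula mass.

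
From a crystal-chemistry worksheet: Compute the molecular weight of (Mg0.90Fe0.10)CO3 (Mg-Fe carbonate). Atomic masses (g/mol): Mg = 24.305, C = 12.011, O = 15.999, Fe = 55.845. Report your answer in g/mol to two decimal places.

87.47 g/mol

M = 0.90(24.305) + 0.10(55.845) + 1(12.011) + 3(15.999)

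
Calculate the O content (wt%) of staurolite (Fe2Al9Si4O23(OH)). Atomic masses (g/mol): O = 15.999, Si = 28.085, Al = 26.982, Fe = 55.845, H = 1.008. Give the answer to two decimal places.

M(Fe2Al9Si4O23(OH)) = 851.852 g/mol.
O contributes 24 × 15.999 = 383.976 g per mole.
383.976/851.852 = 0.4508 → 45.08%.

45.08 wt%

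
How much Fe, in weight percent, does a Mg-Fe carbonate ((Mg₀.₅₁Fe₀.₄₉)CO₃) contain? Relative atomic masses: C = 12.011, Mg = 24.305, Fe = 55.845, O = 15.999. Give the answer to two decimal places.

Molar mass of (Mg₀.₅₁Fe₀.₄₉)CO₃: 0.51×24.305 + 0.49×55.845 + 1×12.011 + 3×15.999 = 99.768 g/mol.
Mass of Fe per formula unit: 0.49 × 55.845 = 27.364 g.
Weight fraction Fe = 27.364 / 99.768 = 0.2743.

27.43 weight percent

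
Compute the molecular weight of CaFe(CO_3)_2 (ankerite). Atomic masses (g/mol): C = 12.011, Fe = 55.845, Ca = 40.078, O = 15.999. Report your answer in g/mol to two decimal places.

Ca: 1 × 40.078 = 40.0780
Fe: 1 × 55.845 = 55.8450
C: 2 × 12.011 = 24.0220
O: 6 × 15.999 = 95.9940
Summing the contributions gives the formula mass.

215.94 g/mol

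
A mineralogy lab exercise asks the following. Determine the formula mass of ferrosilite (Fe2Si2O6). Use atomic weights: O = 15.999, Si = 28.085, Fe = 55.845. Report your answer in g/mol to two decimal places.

263.85 g/mol

Fe: 2 × 55.845 = 111.6900
Si: 2 × 28.085 = 56.1700
O: 6 × 15.999 = 95.9940
Summing the contributions gives the formula mass.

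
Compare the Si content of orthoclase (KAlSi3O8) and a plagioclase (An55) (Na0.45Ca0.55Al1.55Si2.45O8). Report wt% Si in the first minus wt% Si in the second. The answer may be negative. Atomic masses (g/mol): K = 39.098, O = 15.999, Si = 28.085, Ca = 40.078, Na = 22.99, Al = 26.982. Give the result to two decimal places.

4.88 percentage points

First mineral: 84.255 g Si in 278.327 g formula = 30.27 wt% Si.
Second mineral: 68.808 g Si in 271.011 g formula = 25.39 wt% Si.
30.27% − 25.39% gives a difference of 4.88 percentage points.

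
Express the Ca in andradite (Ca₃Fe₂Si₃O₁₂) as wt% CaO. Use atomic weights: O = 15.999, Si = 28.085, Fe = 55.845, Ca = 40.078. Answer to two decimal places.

33.11 wt%

M(Ca₃Fe₂Si₃O₁₂) = 508.167 g/mol; M(CaO) = 56.077 g/mol.
Moles CaO per formula unit = 3 Ca ÷ 1 = 3.0000.
CaO fraction = (3.0000 × 56.077) / 508.167 = 168.231/508.167 = 0.3311.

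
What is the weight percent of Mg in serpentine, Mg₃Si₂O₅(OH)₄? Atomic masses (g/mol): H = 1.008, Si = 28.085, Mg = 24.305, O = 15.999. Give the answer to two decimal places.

26.31 mass %

M(Mg₃Si₂O₅(OH)₄) = 277.108 g/mol.
Mg contributes 3 × 24.305 = 72.915 g per mole.
72.915/277.108 = 0.2631 → 26.31%.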